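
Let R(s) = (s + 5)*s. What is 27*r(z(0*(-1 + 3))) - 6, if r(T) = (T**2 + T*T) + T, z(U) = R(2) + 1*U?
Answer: 10956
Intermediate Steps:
R(s) = s*(5 + s) (R(s) = (5 + s)*s = s*(5 + s))
z(U) = 14 + U (z(U) = 2*(5 + 2) + 1*U = 2*7 + U = 14 + U)
r(T) = T + 2*T**2 (r(T) = (T**2 + T**2) + T = 2*T**2 + T = T + 2*T**2)
27*r(z(0*(-1 + 3))) - 6 = 27*((14 + 0*(-1 + 3))*(1 + 2*(14 + 0*(-1 + 3)))) - 6 = 27*((14 + 0*2)*(1 + 2*(14 + 0*2))) - 6 = 27*((14 + 0)*(1 + 2*(14 + 0))) - 6 = 27*(14*(1 + 2*14)) - 6 = 27*(14*(1 + 28)) - 6 = 27*(14*29) - 6 = 27*406 - 6 = 10962 - 6 = 10956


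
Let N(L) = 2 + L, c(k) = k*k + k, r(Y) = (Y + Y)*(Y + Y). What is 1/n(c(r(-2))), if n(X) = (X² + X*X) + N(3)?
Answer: 1/147973 ≈ 6.7580e-6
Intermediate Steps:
r(Y) = 4*Y² (r(Y) = (2*Y)*(2*Y) = 4*Y²)
c(k) = k + k² (c(k) = k² + k = k + k²)
n(X) = 5 + 2*X² (n(X) = (X² + X*X) + (2 + 3) = (X² + X²) + 5 = 2*X² + 5 = 5 + 2*X²)
1/n(c(r(-2))) = 1/(5 + 2*((4*(-2)²)*(1 + 4*(-2)²))²) = 1/(5 + 2*((4*4)*(1 + 4*4))²) = 1/(5 + 2*(16*(1 + 16))²) = 1/(5 + 2*(16*17)²) = 1/(5 + 2*272²) = 1/(5 + 2*73984) = 1/(5 + 147968) = 1/147973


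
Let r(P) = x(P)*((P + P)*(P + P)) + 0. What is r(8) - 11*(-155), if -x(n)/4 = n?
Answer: -6487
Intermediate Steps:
x(n) = -4*n
r(P) = -16*P³ (r(P) = (-4*P)*((P + P)*(P + P)) + 0 = (-4*P)*((2*P)*(2*P)) + 0 = (-4*P)*(4*P²) + 0 = -16*P³ + 0 = -16*P³)
r(8) - 11*(-155) = -16*8³ - 11*(-155) = -16*512 + 1705 = -8192 + 1705 = -6487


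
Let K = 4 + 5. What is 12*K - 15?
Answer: 93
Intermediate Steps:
K = 9
12*K - 15 = 12*9 - 15 = 108 - 15 = 93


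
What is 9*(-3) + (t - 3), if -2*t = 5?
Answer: -65/2 ≈ -32.500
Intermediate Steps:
t = -5/2 (t = -½*5 = -5/2 ≈ -2.5000)
9*(-3) + (t - 3) = 9*(-3) + (-5/2 - 3) = -27 - 11/2 = -65/2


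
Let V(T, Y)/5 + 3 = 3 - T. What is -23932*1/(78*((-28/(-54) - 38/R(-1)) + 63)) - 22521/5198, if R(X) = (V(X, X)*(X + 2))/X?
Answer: -5609880633/648777974 ≈ -8.6468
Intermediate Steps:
V(T, Y) = -5*T (V(T, Y) = -15 + 5*(3 - T) = -15 + (15 - 5*T) = -5*T)
R(X) = -10 - 5*X (R(X) = ((-5*X)*(X + 2))/X = ((-5*X)*(2 + X))/X = (-5*X*(2 + X))/X = -10 - 5*X)
-23932*1/(78*((-28/(-54) - 38/R(-1)) + 63)) - 22521/5198 = -23932*1/(78*((-28/(-54) - 38/(-10 - 5*(-1))) + 63)) - 22521/5198 = -23932*1/(78*((-28*(-1/54) - 38/(-10 + 5)) + 63)) - 22521*1/5198 = -23932*1/(78*((14/27 - 38/(-5)) + 63)) - 22521/5198 = -23932*1/(78*((14/27 - 38*(-1/5)) + 63)) - 22521/5198 = -23932*1/(78*((14/27 + 38/5) + 63)) - 22521/5198 = -23932*1/(78*(1096/135 + 63)) - 22521/5198 = -23932/(78*(9601/135)) - 22521/5198 = -23932/249626/45 - 22521/5198 = -23932*45/249626 - 22521/5198 = -538470/124813 - 22521/5198 = -5609880633/648777974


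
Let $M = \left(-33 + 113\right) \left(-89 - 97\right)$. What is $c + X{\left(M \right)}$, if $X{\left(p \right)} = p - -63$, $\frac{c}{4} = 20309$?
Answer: $66419$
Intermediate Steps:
$c = 81236$ ($c = 4 \cdot 20309 = 81236$)
$M = -14880$ ($M = 80 \left(-186\right) = -14880$)
$X{\left(p \right)} = 63 + p$ ($X{\left(p \right)} = p + 63 = 63 + p$)
$c + X{\left(M \right)} = 81236 + \left(63 - 14880\right) = 81236 - 14817 = 66419$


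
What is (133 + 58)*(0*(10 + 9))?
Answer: 0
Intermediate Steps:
(133 + 58)*(0*(10 + 9)) = 191*(0*19) = 191*0 = 0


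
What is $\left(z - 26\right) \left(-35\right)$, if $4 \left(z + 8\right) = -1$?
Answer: $\frac{4795}{4} \approx 1198.8$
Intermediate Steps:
$z = - \frac{33}{4}$ ($z = -8 + \frac{1}{4} \left(-1\right) = -8 - \frac{1}{4} = - \frac{33}{4} \approx -8.25$)
$\left(z - 26\right) \left(-35\right) = \left(- \frac{33}{4} - 26\right) \left(-35\right) = \left(- \frac{137}{4}\right) \left(-35\right) = \frac{4795}{4}$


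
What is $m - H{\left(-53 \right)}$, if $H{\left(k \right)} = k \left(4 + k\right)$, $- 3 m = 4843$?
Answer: $- \frac{12634}{3} \approx -4211.3$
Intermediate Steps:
$m = - \frac{4843}{3}$ ($m = \left(- \frac{1}{3}\right) 4843 = - \frac{4843}{3} \approx -1614.3$)
$m - H{\left(-53 \right)} = - \frac{4843}{3} - - 53 \left(4 - 53\right) = - \frac{4843}{3} - \left(-53\right) \left(-49\right) = - \frac{4843}{3} - 2597 = - \frac{12634}{3}$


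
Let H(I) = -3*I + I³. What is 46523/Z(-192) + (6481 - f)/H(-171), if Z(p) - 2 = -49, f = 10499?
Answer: -116300380604/117492903 ≈ -989.85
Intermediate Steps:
Z(p) = -47 (Z(p) = 2 - 49 = -47)
H(I) = I³ - 3*I
46523/Z(-192) + (6481 - f)/H(-171) = 46523/(-47) + (6481 - 1*10499)/((-171*(-3 + (-171)²))) = 46523*(-1/47) + (6481 - 10499)/((-171*(-3 + 29241))) = -46523/47 - 4018/((-171*29238)) = -46523/47 - 4018/(-4999698) = -46523/47 - 4018*(-1/4999698) = -46523/47 + 2009/2499849 = -116300380604/117492903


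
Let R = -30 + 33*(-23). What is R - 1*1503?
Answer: -2292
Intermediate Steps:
R = -789 (R = -30 - 759 = -789)
R - 1*1503 = -789 - 1*1503 = -789 - 1503 = -2292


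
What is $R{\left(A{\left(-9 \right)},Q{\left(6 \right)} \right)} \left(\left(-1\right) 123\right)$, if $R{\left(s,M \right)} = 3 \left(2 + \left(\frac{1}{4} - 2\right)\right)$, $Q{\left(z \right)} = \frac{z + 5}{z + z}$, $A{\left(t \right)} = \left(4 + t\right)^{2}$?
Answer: $- \frac{369}{4} \approx -92.25$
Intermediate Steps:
$Q{\left(z \right)} = \frac{5 + z}{2 z}$
$R{\left(s,M \right)} = \frac{3}{4}$ ($R{\left(s,M \right)} = 3 \left(2 + \left(\frac{1}{4} - 2\right)\right) = 3 \left(2 - \frac{7}{4}\right) = 3 \cdot \frac{1}{4} = \frac{3}{4}$)
$R{\left(A{\left(-9 \right)},Q{\left(6 \right)} \right)} \left(\left(-1\right) 123\right) = \frac{3 \left(\left(-1\right) 123\right)}{4} = \frac{3}{4} \left(-123\right) = - \frac{369}{4}$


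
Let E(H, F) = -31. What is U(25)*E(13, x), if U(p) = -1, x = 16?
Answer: 31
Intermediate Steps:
U(25)*E(13, x) = -1*(-31) = 31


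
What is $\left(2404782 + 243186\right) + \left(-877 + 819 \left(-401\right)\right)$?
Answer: $2318672$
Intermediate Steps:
$\left(2404782 + 243186\right) + \left(-877 + 819 \left(-401\right)\right) = 2647968 - 329296 = 2318672$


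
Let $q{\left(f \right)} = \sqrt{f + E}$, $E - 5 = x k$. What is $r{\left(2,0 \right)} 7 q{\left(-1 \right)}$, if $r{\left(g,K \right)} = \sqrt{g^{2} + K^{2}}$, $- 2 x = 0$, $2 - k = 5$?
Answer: $28$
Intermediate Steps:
$k = -3$ ($k = 2 - 5 = -3$)
$x = 0$ ($x = \left(- \frac{1}{2}\right) 0 = 0$)
$E = 5$ ($E = 5 + 0 \left(-3\right) = 5 + 0 = 5$)
$r{\left(g,K \right)} = \sqrt{K^{2} + g^{2}}$
$q{\left(f \right)} = \sqrt{5 + f}$ ($q{\left(f \right)} = \sqrt{f + 5} = \sqrt{5 + f}$)
$r{\left(2,0 \right)} 7 q{\left(-1 \right)} = \sqrt{0^{2} + 2^{2}} \cdot 7 \sqrt{5 - 1} = \sqrt{0 + 4} \cdot 7 \sqrt{4} = \sqrt{4} \cdot 7 \cdot 2 = 2 \cdot 7 \cdot 2 = 14 \cdot 2 = 28$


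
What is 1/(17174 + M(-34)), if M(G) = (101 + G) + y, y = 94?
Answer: 1/17335 ≈ 5.7687e-5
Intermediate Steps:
M(G) = 195 + G (M(G) = (101 + G) + 94 = 195 + G)
1/(17174 + M(-34)) = 1/(17174 + (195 - 34)) = 1/(17174 + 161) = 1/17335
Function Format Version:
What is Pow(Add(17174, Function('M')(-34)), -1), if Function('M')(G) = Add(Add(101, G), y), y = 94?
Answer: Rational(1, 17335) ≈ 5.7687e-5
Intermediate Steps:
Function('M')(G) = Add(195, G) (Function('M')(G) = Add(Add(101, G), 94) = Add(195, G))
Pow(Add(17174, Function('M')(-34)), -1) = Pow(Add(17174, Add(195, -34)), -1) = Pow(Add(17174, 161), -1) = Pow(17335, -1) = Rational(1, 17335)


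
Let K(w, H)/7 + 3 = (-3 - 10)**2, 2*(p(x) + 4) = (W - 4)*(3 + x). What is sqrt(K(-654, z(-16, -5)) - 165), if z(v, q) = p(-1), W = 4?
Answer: sqrt(997) ≈ 31.575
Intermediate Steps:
p(x) = -4 (p(x) = -4 + ((4 - 4)*(3 + x))/2 = -4 + (0*(3 + x))/2 = -4 + (1/2)*0 = -4 + 0 = -4)
z(v, q) = -4
K(w, H) = 1162 (K(w, H) = -21 + 7*(-3 - 10)**2 = -21 + 7*(-13)**2 = -21 + 7*169 = -21 + 1183 = 1162)
sqrt(K(-654, z(-16, -5)) - 165) = sqrt(1162 - 165) = sqrt(997)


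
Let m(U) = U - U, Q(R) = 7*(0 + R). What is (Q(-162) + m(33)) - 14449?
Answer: -15583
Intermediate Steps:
Q(R) = 7*R
m(U) = 0
(Q(-162) + m(33)) - 14449 = (7*(-162) + 0) - 14449 = (-1134 + 0) - 14449 = -1134 - 14449 = -15583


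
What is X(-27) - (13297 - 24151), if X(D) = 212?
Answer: 11066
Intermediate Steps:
X(-27) - (13297 - 24151) = 212 - (13297 - 24151) = 212 - 1*(-10854) = 212 + 10854 = 11066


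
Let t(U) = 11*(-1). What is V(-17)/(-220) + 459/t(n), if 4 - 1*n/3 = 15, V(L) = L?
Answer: -833/20 ≈ -41.650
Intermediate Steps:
n = -33 (n = 12 - 3*15 = 12 - 45 = -33)
t(U) = -11
V(-17)/(-220) + 459/t(n) = -17/(-220) + 459/(-11) = -17*(-1/220) + 459*(-1/11) = 17/220 - 459/11 = -833/20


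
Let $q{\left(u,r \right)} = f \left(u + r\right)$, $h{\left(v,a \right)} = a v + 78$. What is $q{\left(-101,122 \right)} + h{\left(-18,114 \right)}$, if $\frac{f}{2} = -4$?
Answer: $-2142$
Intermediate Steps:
$f = -8$ ($f = 2 \left(-4\right) = -8$)
$h{\left(v,a \right)} = 78 + a v$
$q{\left(u,r \right)} = - 8 r - 8 u$ ($q{\left(u,r \right)} = - 8 \left(u + r\right) = - 8 \left(r + u\right) = - 8 r - 8 u$)
$q{\left(-101,122 \right)} + h{\left(-18,114 \right)} = \left(\left(-8\right) 122 - -808\right) + \left(78 + 114 \left(-18\right)\right) = \left(-976 + 808\right) + \left(78 - 2052\right) = -168 - 1974 = -2142$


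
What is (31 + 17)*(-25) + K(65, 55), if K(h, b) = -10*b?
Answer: -1750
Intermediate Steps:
(31 + 17)*(-25) + K(65, 55) = (31 + 17)*(-25) - 10*55 = 48*(-25) - 550 = -1200 - 550 = -1750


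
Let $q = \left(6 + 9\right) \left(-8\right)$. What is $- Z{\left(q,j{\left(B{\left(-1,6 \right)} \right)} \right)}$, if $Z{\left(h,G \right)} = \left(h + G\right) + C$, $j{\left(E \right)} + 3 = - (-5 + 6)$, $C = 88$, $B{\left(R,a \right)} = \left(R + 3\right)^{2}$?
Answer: $36$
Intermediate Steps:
$B{\left(R,a \right)} = \left(3 + R\right)^{2}$
$j{\left(E \right)} = -4$ ($j{\left(E \right)} = -3 - \left(-5 + 6\right) = -3 - 1 = -4$)
$q = -120$ ($q = 15 \left(-8\right) = -120$)
$Z{\left(h,G \right)} = 88 + G + h$ ($Z{\left(h,G \right)} = \left(h + G\right) + 88 = \left(G + h\right) + 88 = 88 + G + h$)
$- Z{\left(q,j{\left(B{\left(-1,6 \right)} \right)} \right)} = - (88 - 4 - 120) = \left(-1\right) \left(-36\right) = 36$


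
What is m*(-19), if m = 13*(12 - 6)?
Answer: -1482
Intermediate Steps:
m = 78 (m = 13*6 = 78)
m*(-19) = 78*(-19) = -1482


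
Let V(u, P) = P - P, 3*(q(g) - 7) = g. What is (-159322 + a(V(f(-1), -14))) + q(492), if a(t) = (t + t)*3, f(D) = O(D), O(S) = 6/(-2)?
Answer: -159151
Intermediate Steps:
O(S) = -3 (O(S) = 6*(-½) = -3)
f(D) = -3
q(g) = 7 + g/3
V(u, P) = 0
a(t) = 6*t (a(t) = (2*t)*3 = 6*t)
(-159322 + a(V(f(-1), -14))) + q(492) = (-159322 + 6*0) + (7 + (⅓)*492) = (-159322 + 0) + (7 + 164) = -159322 + 171 = -159151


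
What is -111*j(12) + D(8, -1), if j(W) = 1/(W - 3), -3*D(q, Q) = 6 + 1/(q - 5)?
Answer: -130/9 ≈ -14.444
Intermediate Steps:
D(q, Q) = -2 - 1/(3*(-5 + q)) (D(q, Q) = -(6 + 1/(q - 5))/3 = -(6 + 1/(-5 + q))/3 = -2 - 1/(3*(-5 + q)))
j(W) = 1/(-3 + W)
-111*j(12) + D(8, -1) = -111/(-3 + 12) + (29 - 6*8)/(3*(-5 + 8)) = -111/9 + (⅓)*(29 - 48)/3 = -111*⅑ + (⅓)*(⅓)*(-19) = -37/3 - 19/9 = -130/9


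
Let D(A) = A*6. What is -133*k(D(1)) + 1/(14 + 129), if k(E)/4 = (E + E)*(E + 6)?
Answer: -10954943/143 ≈ -76608.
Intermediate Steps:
D(A) = 6*A
k(E) = 8*E*(6 + E) (k(E) = 4*((E + E)*(E + 6)) = 4*((2*E)*(6 + E)) = 4*(2*E*(6 + E)) = 8*E*(6 + E))
-133*k(D(1)) + 1/(14 + 129) = -1064*6*1*(6 + 6*1) + 1/(14 + 129) = -1064*6*(6 + 6) + 1/143 = -1064*6*12 + 1/143 = -133*576 + 1/143 = -76608 + 1/143 = -10954943/143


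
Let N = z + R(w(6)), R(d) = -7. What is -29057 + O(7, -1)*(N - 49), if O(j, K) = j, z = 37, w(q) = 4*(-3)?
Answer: -29190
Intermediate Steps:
w(q) = -12
N = 30 (N = 37 - 7 = 30)
-29057 + O(7, -1)*(N - 49) = -29057 + 7*(30 - 49) = -29057 + 7*(-19) = -29057 - 133 = -29190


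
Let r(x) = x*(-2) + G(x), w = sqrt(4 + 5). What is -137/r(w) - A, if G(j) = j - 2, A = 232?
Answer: -1023/5 ≈ -204.60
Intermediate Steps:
w = 3 (w = sqrt(9) = 3)
G(j) = -2 + j
r(x) = -2 - x (r(x) = x*(-2) + (-2 + x) = -2*x + (-2 + x) = -2 - x)
-137/r(w) - A = -137/(-2 - 1*3) - 1*232 = -137/(-2 - 3) - 232 = -137/(-5) - 232 = -137*(-1/5) - 232 = 137/5 - 232 = -1023/5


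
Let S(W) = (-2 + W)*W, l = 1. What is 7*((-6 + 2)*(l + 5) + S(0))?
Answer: -168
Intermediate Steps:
S(W) = W*(-2 + W)
7*((-6 + 2)*(l + 5) + S(0)) = 7*((-6 + 2)*(1 + 5) + 0*(-2 + 0)) = 7*(-4*6 + 0*(-2)) = 7*(-24 + 0) = 7*(-24) = -168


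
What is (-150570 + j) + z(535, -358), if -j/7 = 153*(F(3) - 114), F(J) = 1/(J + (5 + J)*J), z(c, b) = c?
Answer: -83942/3 ≈ -27981.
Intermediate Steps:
F(J) = 1/(J + J*(5 + J))
j = 366163/3 (j = -1071*(1/(3*(6 + 3)) - 114) = -1071*((1/3)/9 - 114) = -1071*((1/3)*(1/9) - 114) = -1071*(1/27 - 114) = -1071*(-3077)/27 = -7*(-52309/3) = 366163/3 ≈ 1.2205e+5)
(-150570 + j) + z(535, -358) = (-150570 + 366163/3) + 535 = -85547/3 + 535 = -83942/3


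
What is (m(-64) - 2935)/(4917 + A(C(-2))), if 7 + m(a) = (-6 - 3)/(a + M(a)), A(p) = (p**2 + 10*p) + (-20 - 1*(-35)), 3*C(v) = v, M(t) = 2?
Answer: -1641555/2748584 ≈ -0.59724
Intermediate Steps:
C(v) = v/3
A(p) = 15 + p**2 + 10*p (A(p) = (p**2 + 10*p) + (-20 + 35) = (p**2 + 10*p) + 15 = 15 + p**2 + 10*p)
m(a) = -7 - 9/(2 + a) (m(a) = -7 + (-6 - 3)/(a + 2) = -7 - 9/(2 + a))
(m(-64) - 2935)/(4917 + A(C(-2))) = ((-23 - 7*(-64))/(2 - 64) - 2935)/(4917 + (15 + ((1/3)*(-2))**2 + 10*((1/3)*(-2)))) = ((-23 + 448)/(-62) - 2935)/(4917 + (15 + (-2/3)**2 + 10*(-2/3))) = (-1/62*425 - 2935)/(4917 + (15 + 4/9 - 20/3)) = (-425/62 - 2935)/(4917 + 79/9) = -182395/(62*44332/9) = -182395/62*9/44332 = -1641555/2748584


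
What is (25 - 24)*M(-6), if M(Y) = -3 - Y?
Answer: 3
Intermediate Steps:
(25 - 24)*M(-6) = (25 - 24)*(-3 - 1*(-6)) = 1*(-3 + 6) = 1*3 = 3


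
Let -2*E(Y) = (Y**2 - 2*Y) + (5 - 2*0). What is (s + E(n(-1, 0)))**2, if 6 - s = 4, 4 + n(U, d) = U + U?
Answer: 2401/4 ≈ 600.25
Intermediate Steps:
n(U, d) = -4 + 2*U (n(U, d) = -4 + (U + U) = -4 + 2*U)
s = 2 (s = 6 - 1*4 = 6 - 4 = 2)
E(Y) = -5/2 + Y - Y**2/2 (E(Y) = -((Y**2 - 2*Y) + (5 - 2*0))/2 = -((Y**2 - 2*Y) + (5 + 0))/2 = -((Y**2 - 2*Y) + 5)/2 = -(5 + Y**2 - 2*Y)/2 = -5/2 + Y - Y**2/2)
(s + E(n(-1, 0)))**2 = (2 + (-5/2 + (-4 + 2*(-1)) - (-4 + 2*(-1))**2/2))**2 = (2 + (-5/2 + (-4 - 2) - (-4 - 2)**2/2))**2 = (2 + (-5/2 - 6 - 1/2*(-6)**2))**2 = (2 + (-5/2 - 6 - 1/2*36))**2 = (2 + (-5/2 - 6 - 18))**2 = (2 - 53/2)**2 = (-49/2)**2 = 2401/4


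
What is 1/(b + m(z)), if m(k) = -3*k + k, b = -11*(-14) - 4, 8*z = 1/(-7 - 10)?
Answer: 68/10201 ≈ 0.0066660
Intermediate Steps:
z = -1/136 (z = 1/(8*(-7 - 10)) = (⅛)/(-17) = (⅛)*(-1/17) = -1/136 ≈ -0.0073529)
b = 150 (b = 154 - 4 = 150)
m(k) = -2*k
1/(b + m(z)) = 1/(150 - 2*(-1/136)) = 1/(150 + 1/68) = 1/(10201/68) = 68/10201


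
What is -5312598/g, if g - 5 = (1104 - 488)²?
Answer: -1770866/126487 ≈ -14.000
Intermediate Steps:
g = 379461 (g = 5 + (1104 - 488)² = 5 + 616² = 5 + 379456 = 379461)
-5312598/g = -5312598/379461 = -5312598*1/379461 = -1770866/126487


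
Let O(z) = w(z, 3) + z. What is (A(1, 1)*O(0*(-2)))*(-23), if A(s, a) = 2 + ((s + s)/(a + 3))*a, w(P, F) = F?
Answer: -345/2 ≈ -172.50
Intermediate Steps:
A(s, a) = 2 + 2*a*s/(3 + a) (A(s, a) = 2 + ((2*s)/(3 + a))*a = 2 + (2*s/(3 + a))*a = 2 + 2*a*s/(3 + a))
O(z) = 3 + z
(A(1, 1)*O(0*(-2)))*(-23) = ((2*(3 + 1 + 1*1)/(3 + 1))*(3 + 0*(-2)))*(-23) = ((2*(3 + 1 + 1)/4)*(3 + 0))*(-23) = ((2*(¼)*5)*3)*(-23) = ((5/2)*3)*(-23) = (15/2)*(-23) = -345/2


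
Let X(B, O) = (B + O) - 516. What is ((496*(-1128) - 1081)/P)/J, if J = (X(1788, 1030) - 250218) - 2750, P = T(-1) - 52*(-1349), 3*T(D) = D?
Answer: 1681707/52750905038 ≈ 3.1880e-5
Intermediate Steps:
T(D) = D/3
X(B, O) = -516 + B + O
P = 210443/3 (P = (⅓)*(-1) - 52*(-1349) = -⅓ + 70148 = 210443/3 ≈ 70148.)
J = -250666 (J = ((-516 + 1788 + 1030) - 250218) - 2750 = (2302 - 250218) - 2750 = -247916 - 2750 = -250666)
((496*(-1128) - 1081)/P)/J = ((496*(-1128) - 1081)/(210443/3))/(-250666) = ((-559488 - 1081)*(3/210443))*(-1/250666) = -560569*3/210443*(-1/250666) = -1681707/210443*(-1/250666) = 1681707/52750905038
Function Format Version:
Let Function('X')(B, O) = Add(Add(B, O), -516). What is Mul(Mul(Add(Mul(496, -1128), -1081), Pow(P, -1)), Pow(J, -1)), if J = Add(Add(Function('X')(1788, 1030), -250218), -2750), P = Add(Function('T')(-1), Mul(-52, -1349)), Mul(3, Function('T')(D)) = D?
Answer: Rational(1681707, 52750905038) ≈ 3.1880e-5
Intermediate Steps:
Function('T')(D) = Mul(Rational(1, 3), D)
Function('X')(B, O) = Add(-516, B, O)
P = Rational(210443, 3) (P = Add(Mul(Rational(1, 3), -1), Mul(-52, -1349)) = Add(Rational(-1, 3), 70148) = Rational(210443, 3) ≈ 70148.)
J = -250666 (J = Add(Add(Add(-516, 1788, 1030), -250218), -2750) = Add(Add(2302, -250218), -2750) = Add(-247916, -2750) = -250666)
Mul(Mul(Add(Mul(496, -1128), -1081), Pow(P, -1)), Pow(J, -1)) = Mul(Mul(Add(Mul(496, -1128), -1081), Pow(Rational(210443, 3), -1)), Pow(-250666, -1)) = Mul(Mul(Add(-559488, -1081), Rational(3, 210443)), Rational(-1, 250666)) = Mul(Mul(-560569, Rational(3, 210443)), Rational(-1, 250666)) = Mul(Rational(-1681707, 210443), Rational(-1, 250666)) = Rational(1681707, 52750905038)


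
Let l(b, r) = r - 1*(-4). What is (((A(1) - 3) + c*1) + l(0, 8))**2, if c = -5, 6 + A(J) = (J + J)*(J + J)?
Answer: 4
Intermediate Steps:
A(J) = -6 + 4*J**2 (A(J) = -6 + (J + J)*(J + J) = -6 + (2*J)*(2*J) = -6 + 4*J**2)
l(b, r) = 4 + r (l(b, r) = r + 4 = 4 + r)
(((A(1) - 3) + c*1) + l(0, 8))**2 = ((((-6 + 4*1**2) - 3) - 5*1) + (4 + 8))**2 = ((((-6 + 4*1) - 3) - 5) + 12)**2 = ((((-6 + 4) - 3) - 5) + 12)**2 = (((-2 - 3) - 5) + 12)**2 = ((-5 - 5) + 12)**2 = (-10 + 12)**2 = 2**2 = 4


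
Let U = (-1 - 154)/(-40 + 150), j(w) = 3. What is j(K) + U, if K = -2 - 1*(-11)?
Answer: 35/22 ≈ 1.5909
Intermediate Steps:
K = 9 (K = -2 + 11 = 9)
U = -31/22 (U = -155/110 = -155*1/110 = -31/22 ≈ -1.4091)
j(K) + U = 3 - 31/22 = 35/22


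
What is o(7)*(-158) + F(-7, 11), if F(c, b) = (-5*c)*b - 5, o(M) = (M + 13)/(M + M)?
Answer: 1080/7 ≈ 154.29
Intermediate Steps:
o(M) = (13 + M)/(2*M) (o(M) = (13 + M)/((2*M)) = (13 + M)*(1/(2*M)) = (13 + M)/(2*M))
F(c, b) = -5 - 5*b*c (F(c, b) = -5*b*c - 5 = -5 - 5*b*c)
o(7)*(-158) + F(-7, 11) = ((½)*(13 + 7)/7)*(-158) + (-5 - 5*11*(-7)) = ((½)*(⅐)*20)*(-158) + (-5 + 385) = (10/7)*(-158) + 380 = -1580/7 + 380 = 1080/7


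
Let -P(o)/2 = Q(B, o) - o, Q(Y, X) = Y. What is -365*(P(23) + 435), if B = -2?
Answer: -177025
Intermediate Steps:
P(o) = 4 + 2*o (P(o) = -2*(-2 - o) = 4 + 2*o)
-365*(P(23) + 435) = -365*((4 + 2*23) + 435) = -365*((4 + 46) + 435) = -365*(50 + 435) = -365*485 = -177025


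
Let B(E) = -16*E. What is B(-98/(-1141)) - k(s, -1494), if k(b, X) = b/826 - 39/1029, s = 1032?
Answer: -8529359/3298631 ≈ -2.5857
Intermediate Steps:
k(b, X) = -13/343 + b/826 (k(b, X) = b*(1/826) - 39*1/1029 = b/826 - 13/343 = -13/343 + b/826)
B(-98/(-1141)) - k(s, -1494) = -(-1568)/(-1141) - (-13/343 + (1/826)*1032) = -(-1568)*(-1)/1141 - (-13/343 + 516/413) = -16*14/163 - 1*24517/20237 = -224/163 - 24517/20237 = -8529359/3298631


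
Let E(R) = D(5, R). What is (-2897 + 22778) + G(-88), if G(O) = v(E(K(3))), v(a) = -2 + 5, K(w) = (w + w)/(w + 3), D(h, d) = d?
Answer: 19884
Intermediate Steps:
K(w) = 2*w/(3 + w) (K(w) = (2*w)/(3 + w) = 2*w/(3 + w))
E(R) = R
v(a) = 3
G(O) = 3
(-2897 + 22778) + G(-88) = (-2897 + 22778) + 3 = 19881 + 3 = 19884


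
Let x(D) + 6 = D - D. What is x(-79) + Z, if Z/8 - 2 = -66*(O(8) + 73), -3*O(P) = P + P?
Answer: -35718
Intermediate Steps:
x(D) = -6 (x(D) = -6 + (D - D) = -6 + 0 = -6)
O(P) = -2*P/3 (O(P) = -(P + P)/3 = -2*P/3)
Z = -35712 (Z = 16 + 8*(-66*(-⅔*8 + 73)) = 16 + 8*(-66*(-16/3 + 73)) = 16 + 8*(-66*203/3) = 16 + 8*(-4466) = 16 - 35728 = -35712)
x(-79) + Z = -6 - 35712 = -35718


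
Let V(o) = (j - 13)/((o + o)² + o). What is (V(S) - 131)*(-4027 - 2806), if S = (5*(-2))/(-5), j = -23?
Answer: 908789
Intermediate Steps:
S = 2 (S = -10*(-⅕) = 2)
V(o) = -36/(o + 4*o²) (V(o) = (-23 - 13)/((o + o)² + o) = -36/((2*o)² + o) = -36/(4*o² + o) = -36/(o + 4*o²))
(V(S) - 131)*(-4027 - 2806) = (-36/(2*(1 + 4*2)) - 131)*(-4027 - 2806) = (-36*½/(1 + 8) - 131)*(-6833) = (-36*½/9 - 131)*(-6833) = (-36*½*⅑ - 131)*(-6833) = (-2 - 131)*(-6833) = -133*(-6833) = 908789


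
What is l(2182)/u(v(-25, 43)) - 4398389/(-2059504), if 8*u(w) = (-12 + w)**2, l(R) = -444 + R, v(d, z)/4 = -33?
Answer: 29257895/10426239 ≈ 2.8062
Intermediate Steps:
v(d, z) = -132 (v(d, z) = 4*(-33) = -132)
u(w) = (-12 + w)**2/8
l(2182)/u(v(-25, 43)) - 4398389/(-2059504) = (-444 + 2182)/(((-12 - 132)**2/8)) - 4398389/(-2059504) = 1738/(((1/8)*(-144)**2)) - 4398389*(-1/2059504) = 1738/(((1/8)*20736)) + 4398389/2059504 = 1738/2592 + 4398389/2059504 = 1738*(1/2592) + 4398389/2059504 = 869/1296 + 4398389/2059504 = 29257895/10426239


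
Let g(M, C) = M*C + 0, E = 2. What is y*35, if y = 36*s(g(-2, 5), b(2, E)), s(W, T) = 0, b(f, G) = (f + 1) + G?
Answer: 0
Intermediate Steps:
b(f, G) = 1 + G + f (b(f, G) = (1 + f) + G = 1 + G + f)
g(M, C) = C*M (g(M, C) = C*M + 0 = C*M)
y = 0 (y = 36*0 = 0)
y*35 = 0*35 = 0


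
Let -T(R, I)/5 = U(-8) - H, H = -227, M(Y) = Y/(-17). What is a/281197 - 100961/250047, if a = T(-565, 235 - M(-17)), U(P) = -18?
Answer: -584718968/1434948291 ≈ -0.40748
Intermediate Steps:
M(Y) = -Y/17 (M(Y) = Y*(-1/17) = -Y/17)
T(R, I) = -1045 (T(R, I) = -5*(-18 - 1*(-227)) = -5*(-18 + 227) = -5*209 = -1045)
a = -1045
a/281197 - 100961/250047 = -1045/281197 - 100961/250047 = -1045*1/281197 - 100961*1/250047 = -1045/281197 - 14423/35721 = -584718968/1434948291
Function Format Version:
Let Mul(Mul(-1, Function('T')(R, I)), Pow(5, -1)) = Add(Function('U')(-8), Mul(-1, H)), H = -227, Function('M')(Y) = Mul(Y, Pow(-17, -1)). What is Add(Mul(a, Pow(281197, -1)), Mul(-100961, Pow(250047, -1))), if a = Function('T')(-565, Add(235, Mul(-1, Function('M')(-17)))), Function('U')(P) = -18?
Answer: Rational(-584718968, 1434948291) ≈ -0.40748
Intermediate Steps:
Function('M')(Y) = Mul(Rational(-1, 17), Y) (Function('M')(Y) = Mul(Y, Rational(-1, 17)) = Mul(Rational(-1, 17), Y))
Function('T')(R, I) = -1045 (Function('T')(R, I) = Mul(-5, Add(-18, Mul(-1, -227))) = Mul(-5, Add(-18, 227)) = Mul(-5, 209) = -1045)
a = -1045
Add(Mul(a, Pow(281197, -1)), Mul(-100961, Pow(250047, -1))) = Add(Mul(-1045, Pow(281197, -1)), Mul(-100961, Pow(250047, -1))) = Add(Mul(-1045, Rational(1, 281197)), Mul(-100961, Rational(1, 250047))) = Add(Rational(-1045, 281197), Rational(-14423, 35721)) = Rational(-584718968, 1434948291)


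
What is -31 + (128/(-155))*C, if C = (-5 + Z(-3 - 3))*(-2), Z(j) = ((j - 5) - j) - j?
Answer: -5829/155 ≈ -37.606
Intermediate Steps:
Z(j) = -5 - j (Z(j) = ((-5 + j) - j) - j = -5 - j)
C = 8 (C = (-5 + (-5 - (-3 - 3)))*(-2) = (-5 + (-5 - 1*(-6)))*(-2) = (-5 + (-5 + 6))*(-2) = (-5 + 1)*(-2) = -4*(-2) = 8)
-31 + (128/(-155))*C = -31 + (128/(-155))*8 = -31 + (128*(-1/155))*8 = -31 - 128/155*8 = -31 - 1024/155 = -5829/155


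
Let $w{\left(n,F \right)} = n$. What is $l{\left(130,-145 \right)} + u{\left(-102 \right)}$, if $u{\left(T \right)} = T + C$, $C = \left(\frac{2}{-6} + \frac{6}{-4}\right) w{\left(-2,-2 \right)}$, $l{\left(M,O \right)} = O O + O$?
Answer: $\frac{62345}{3} \approx 20782.0$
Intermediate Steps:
$l{\left(M,O \right)} = O + O^{2}$ ($l{\left(M,O \right)} = O^{2} + O = O + O^{2}$)
$C = \frac{11}{3}$ ($C = \left(\frac{2}{-6} + \frac{6}{-4}\right) \left(-2\right) = \left(2 \left(- \frac{1}{6}\right) + 6 \left(- \frac{1}{4}\right)\right) \left(-2\right) = \left(- \frac{1}{3} - \frac{3}{2}\right) \left(-2\right) = \left(- \frac{11}{6}\right) \left(-2\right) = \frac{11}{3} \approx 3.6667$)
$u{\left(T \right)} = \frac{11}{3} + T$ ($u{\left(T \right)} = T + \frac{11}{3} = \frac{11}{3} + T$)
$l{\left(130,-145 \right)} + u{\left(-102 \right)} = - 145 \left(1 - 145\right) + \left(\frac{11}{3} - 102\right) = \left(-145\right) \left(-144\right) - \frac{295}{3} = 20880 - \frac{295}{3} = \frac{62345}{3}$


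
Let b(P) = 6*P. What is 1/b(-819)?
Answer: -1/4914 ≈ -0.00020350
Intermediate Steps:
1/b(-819) = 1/(6*(-819)) = 1/(-4914) = -1/4914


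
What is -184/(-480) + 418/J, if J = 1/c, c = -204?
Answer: -5116297/60 ≈ -85272.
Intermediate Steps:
J = -1/204 (J = 1/(-204) = -1/204 ≈ -0.0049020)
-184/(-480) + 418/J = -184/(-480) + 418/(-1/204) = -184*(-1/480) + 418*(-204) = 23/60 - 85272 = -5116297/60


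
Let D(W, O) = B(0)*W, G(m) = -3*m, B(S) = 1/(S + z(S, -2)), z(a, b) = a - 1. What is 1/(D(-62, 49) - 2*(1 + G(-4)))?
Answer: 1/36 ≈ 0.027778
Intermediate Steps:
z(a, b) = -1 + a
B(S) = 1/(-1 + 2*S) (B(S) = 1/(S + (-1 + S)) = 1/(-1 + 2*S))
D(W, O) = -W (D(W, O) = W/(-1 + 2*0) = W/(-1 + 0) = W/(-1) = -W)
1/(D(-62, 49) - 2*(1 + G(-4))) = 1/(-1*(-62) - 2*(1 - 3*(-4))) = 1/(62 - 2*(1 + 12)) = 1/(62 - 2*13) = 1/(62 - 26) = 1/36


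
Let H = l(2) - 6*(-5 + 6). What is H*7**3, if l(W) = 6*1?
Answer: 0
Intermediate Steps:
l(W) = 6
H = 0 (H = 6 - 6*(-5 + 6) = 6 - 6*1 = 6 - 6 = 0)
H*7**3 = 0*7**3 = 0*343 = 0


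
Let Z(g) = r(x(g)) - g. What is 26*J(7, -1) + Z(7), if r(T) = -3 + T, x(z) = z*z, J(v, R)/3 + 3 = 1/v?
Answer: -1287/7 ≈ -183.86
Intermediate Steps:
J(v, R) = -9 + 3/v
x(z) = z**2
Z(g) = -3 + g**2 - g (Z(g) = (-3 + g**2) - g = -3 + g**2 - g)
26*J(7, -1) + Z(7) = 26*(-9 + 3/7) + (-3 + 7**2 - 1*7) = 26*(-9 + 3*(1/7)) + (-3 + 49 - 7) = 26*(-9 + 3/7) + 39 = 26*(-60/7) + 39 = -1560/7 + 39 = -1287/7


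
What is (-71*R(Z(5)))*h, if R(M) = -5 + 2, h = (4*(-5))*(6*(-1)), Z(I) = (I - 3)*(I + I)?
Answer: 25560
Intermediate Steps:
Z(I) = 2*I*(-3 + I) (Z(I) = (-3 + I)*(2*I) = 2*I*(-3 + I))
h = 120 (h = -20*(-6) = 120)
R(M) = -3
(-71*R(Z(5)))*h = -71*(-3)*120 = 213*120 = 25560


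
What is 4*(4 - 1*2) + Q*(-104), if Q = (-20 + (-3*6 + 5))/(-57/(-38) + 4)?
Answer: 632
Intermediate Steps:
Q = -6 (Q = (-20 + (-18 + 5))/(-57*(-1/38) + 4) = (-20 - 13)/(3/2 + 4) = -33/11/2 = -33*2/11 = -6)
4*(4 - 1*2) + Q*(-104) = 4*(4 - 1*2) - 6*(-104) = 4*(4 - 2) + 624 = 4*2 + 624 = 8 + 624 = 632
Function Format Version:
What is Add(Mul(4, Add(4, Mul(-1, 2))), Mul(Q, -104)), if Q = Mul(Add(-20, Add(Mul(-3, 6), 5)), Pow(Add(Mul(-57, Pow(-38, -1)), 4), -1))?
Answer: 632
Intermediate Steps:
Q = -6 (Q = Mul(Add(-20, Add(-18, 5)), Pow(Add(Mul(-57, Rational(-1, 38)), 4), -1)) = Mul(Add(-20, -13), Pow(Add(Rational(3, 2), 4), -1)) = Mul(-33, Pow(Rational(11, 2), -1)) = Mul(-33, Rational(2, 11)) = -6)
Add(Mul(4, Add(4, Mul(-1, 2))), Mul(Q, -104)) = Add(Mul(4, Add(4, Mul(-1, 2))), Mul(-6, -104)) = Add(Mul(4, Add(4, -2)), 624) = Add(Mul(4, 2), 624) = Add(8, 624) = 632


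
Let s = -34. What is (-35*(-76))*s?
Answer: -90440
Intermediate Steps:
(-35*(-76))*s = -35*(-76)*(-34) = 2660*(-34) = -90440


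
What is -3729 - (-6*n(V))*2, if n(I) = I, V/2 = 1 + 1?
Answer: -3681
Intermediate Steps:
V = 4 (V = 2*(1 + 1) = 2*2 = 4)
-3729 - (-6*n(V))*2 = -3729 - (-6*4)*2 = -3729 - (-24)*2 = -3729 - 1*(-48) = -3729 + 48 = -3681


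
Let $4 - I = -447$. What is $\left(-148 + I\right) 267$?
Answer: $80901$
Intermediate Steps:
$I = 451$ ($I = 4 - -447 = 4 + 447 = 451$)
$\left(-148 + I\right) 267 = \left(-148 + 451\right) 267 = 303 \cdot 267 = 80901$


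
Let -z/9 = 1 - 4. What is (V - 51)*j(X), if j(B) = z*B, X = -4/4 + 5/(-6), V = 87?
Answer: -1782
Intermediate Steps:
X = -11/6 (X = -4*¼ + 5*(-⅙) = -1 - ⅚ = -11/6 ≈ -1.8333)
z = 27 (z = -9*(1 - 4) = -9*(-3) = 27)
j(B) = 27*B
(V - 51)*j(X) = (87 - 51)*(27*(-11/6)) = 36*(-99/2) = -1782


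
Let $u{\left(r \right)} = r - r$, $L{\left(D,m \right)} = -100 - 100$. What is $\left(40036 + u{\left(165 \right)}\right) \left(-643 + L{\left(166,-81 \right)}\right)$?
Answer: $-33750348$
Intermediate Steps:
$L{\left(D,m \right)} = -200$ ($L{\left(D,m \right)} = -100 - 100 = -200$)
$u{\left(r \right)} = 0$
$\left(40036 + u{\left(165 \right)}\right) \left(-643 + L{\left(166,-81 \right)}\right) = \left(40036 + 0\right) \left(-643 - 200\right) = 40036 \left(-843\right) = -33750348$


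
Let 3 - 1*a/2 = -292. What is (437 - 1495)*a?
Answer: -624220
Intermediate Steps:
a = 590 (a = 6 - 2*(-292) = 6 + 584 = 590)
(437 - 1495)*a = (437 - 1495)*590 = -1058*590 = -624220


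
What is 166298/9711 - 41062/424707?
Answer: 23409723868/1374776559 ≈ 17.028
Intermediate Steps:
166298/9711 - 41062/424707 = 23409723868/1374776559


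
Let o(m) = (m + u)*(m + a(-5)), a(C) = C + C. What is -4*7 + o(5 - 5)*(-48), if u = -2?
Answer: -988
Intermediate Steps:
a(C) = 2*C
o(m) = (-10 + m)*(-2 + m) (o(m) = (m - 2)*(m + 2*(-5)) = (-2 + m)*(m - 10) = (-2 + m)*(-10 + m) = (-10 + m)*(-2 + m))
-4*7 + o(5 - 5)*(-48) = -4*7 + (20 + (5 - 5)² - 12*(5 - 5))*(-48) = -28 + (20 + 0² - 12*0)*(-48) = -28 + (20 + 0 + 0)*(-48) = -28 + 20*(-48) = -28 - 960 = -988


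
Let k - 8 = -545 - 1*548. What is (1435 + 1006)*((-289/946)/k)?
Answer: 705449/1026410 ≈ 0.68730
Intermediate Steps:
k = -1085 (k = 8 + (-545 - 1*548) = 8 + (-545 - 548) = 8 - 1093 = -1085)
(1435 + 1006)*((-289/946)/k) = (1435 + 1006)*(-289/946/(-1085)) = 2441*(-289*1/946*(-1/1085)) = 2441*(-289/946*(-1/1085)) = 2441*(289/1026410) = 705449/1026410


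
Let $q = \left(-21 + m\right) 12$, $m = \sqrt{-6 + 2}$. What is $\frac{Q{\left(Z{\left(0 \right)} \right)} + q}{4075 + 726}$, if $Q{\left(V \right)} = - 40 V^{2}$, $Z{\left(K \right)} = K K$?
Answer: $- \frac{252}{4801} + \frac{24 i}{4801} \approx -0.052489 + 0.004999 i$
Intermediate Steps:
$m = 2 i$ ($m = \sqrt{-4} = 2 i \approx 2.0 i$)
$Z{\left(K \right)} = K^{2}$
$q = -252 + 24 i$ ($q = \left(-21 + 2 i\right) 12 = -252 + 24 i \approx -252.0 + 24.0 i$)
$\frac{Q{\left(Z{\left(0 \right)} \right)} + q}{4075 + 726} = \frac{- 40 \left(0^{2}\right)^{2} - \left(252 - 24 i\right)}{4075 + 726} = \frac{- 40 \cdot 0^{2} - \left(252 - 24 i\right)}{4801} = \left(\left(-40\right) 0 - \left(252 - 24 i\right)\right) \frac{1}{4801} = \left(0 - \left(252 - 24 i\right)\right) \frac{1}{4801} = \left(-252 + 24 i\right) \frac{1}{4801} = - \frac{252}{4801} + \frac{24 i}{4801}$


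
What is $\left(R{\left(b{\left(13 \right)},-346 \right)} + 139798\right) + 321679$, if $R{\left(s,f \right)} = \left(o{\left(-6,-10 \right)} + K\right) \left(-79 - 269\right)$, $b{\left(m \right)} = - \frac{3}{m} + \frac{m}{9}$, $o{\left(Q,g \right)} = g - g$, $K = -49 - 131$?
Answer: $524117$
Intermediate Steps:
$K = -180$
$o{\left(Q,g \right)} = 0$
$b{\left(m \right)} = - \frac{3}{m} + \frac{m}{9}$ ($b{\left(m \right)} = - \frac{3}{m} + m \frac{1}{9} = - \frac{3}{m} + \frac{m}{9}$)
$R{\left(s,f \right)} = 62640$ ($R{\left(s,f \right)} = \left(0 - 180\right) \left(-79 - 269\right) = \left(-180\right) \left(-348\right) = 62640$)
$\left(R{\left(b{\left(13 \right)},-346 \right)} + 139798\right) + 321679 = \left(62640 + 139798\right) + 321679 = 202438 + 321679 = 524117$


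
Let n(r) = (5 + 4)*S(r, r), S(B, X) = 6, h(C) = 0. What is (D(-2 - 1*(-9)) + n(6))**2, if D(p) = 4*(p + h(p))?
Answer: 6724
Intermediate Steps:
D(p) = 4*p (D(p) = 4*(p + 0) = 4*p)
n(r) = 54 (n(r) = (5 + 4)*6 = 9*6 = 54)
(D(-2 - 1*(-9)) + n(6))**2 = (4*(-2 - 1*(-9)) + 54)**2 = (4*(-2 + 9) + 54)**2 = (4*7 + 54)**2 = (28 + 54)**2 = 82**2 = 6724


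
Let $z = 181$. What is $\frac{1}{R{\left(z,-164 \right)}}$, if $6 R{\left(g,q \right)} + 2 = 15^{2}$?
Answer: $\frac{6}{223} \approx 0.026906$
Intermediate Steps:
$R{\left(g,q \right)} = \frac{223}{6}$ ($R{\left(g,q \right)} = - \frac{1}{3} + \frac{15^{2}}{6} = - \frac{1}{3} + \frac{1}{6} \cdot 225 = - \frac{1}{3} + \frac{75}{2} = \frac{223}{6}$)
$\frac{1}{R{\left(z,-164 \right)}} = \frac{1}{\frac{223}{6}} = \frac{6}{223}$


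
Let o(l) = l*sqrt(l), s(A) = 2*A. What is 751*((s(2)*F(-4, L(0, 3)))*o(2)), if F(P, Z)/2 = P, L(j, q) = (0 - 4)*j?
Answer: -48064*sqrt(2) ≈ -67973.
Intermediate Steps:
L(j, q) = -4*j
F(P, Z) = 2*P
o(l) = l**(3/2)
751*((s(2)*F(-4, L(0, 3)))*o(2)) = 751*(((2*2)*(2*(-4)))*2**(3/2)) = 751*((4*(-8))*(2*sqrt(2))) = 751*(-64*sqrt(2)) = -48064*sqrt(2)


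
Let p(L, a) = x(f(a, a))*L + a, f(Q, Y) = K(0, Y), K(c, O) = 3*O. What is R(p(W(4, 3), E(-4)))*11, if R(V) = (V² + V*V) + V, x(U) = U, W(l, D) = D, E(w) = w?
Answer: 34760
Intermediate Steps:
f(Q, Y) = 3*Y
p(L, a) = a + 3*L*a (p(L, a) = (3*a)*L + a = 3*L*a + a = a + 3*L*a)
R(V) = V + 2*V² (R(V) = (V² + V²) + V = 2*V² + V = V + 2*V²)
R(p(W(4, 3), E(-4)))*11 = ((-4*(1 + 3*3))*(1 + 2*(-4*(1 + 3*3))))*11 = ((-4*(1 + 9))*(1 + 2*(-4*(1 + 9))))*11 = ((-4*10)*(1 + 2*(-4*10)))*11 = -40*(1 + 2*(-40))*11 = -40*(1 - 80)*11 = -40*(-79)*11 = 3160*11 = 34760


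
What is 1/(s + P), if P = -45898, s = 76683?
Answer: 1/30785 ≈ 3.2483e-5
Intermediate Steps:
1/(s + P) = 1/(76683 - 45898) = 1/30785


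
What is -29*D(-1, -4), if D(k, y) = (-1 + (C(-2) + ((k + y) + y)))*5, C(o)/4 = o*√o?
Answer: 1450 + 1160*I*√2 ≈ 1450.0 + 1640.5*I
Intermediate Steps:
C(o) = 4*o^(3/2) (C(o) = 4*(o*√o) = 4*o^(3/2))
D(k, y) = -5 + 5*k + 10*y - 40*I*√2 (D(k, y) = (-1 + (4*(-2)^(3/2) + ((k + y) + y)))*5 = (-1 + (4*(-2*I*√2) + (k + 2*y)))*5 = (-1 + (-8*I*√2 + (k + 2*y)))*5 = (-1 + (k + 2*y - 8*I*√2))*5 = (-1 + k + 2*y - 8*I*√2)*5 = -5 + 5*k + 10*y - 40*I*√2)
-29*D(-1, -4) = -29*(-5 + 5*(-1) + 10*(-4) - 40*I*√2) = -29*(-5 - 5 - 40 - 40*I*√2) = -29*(-50 - 40*I*√2) = 1450 + 1160*I*√2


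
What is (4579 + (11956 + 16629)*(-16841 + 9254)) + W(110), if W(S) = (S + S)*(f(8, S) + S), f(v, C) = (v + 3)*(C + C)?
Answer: -216313216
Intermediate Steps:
f(v, C) = 2*C*(3 + v) (f(v, C) = (3 + v)*(2*C) = 2*C*(3 + v))
W(S) = 46*S**2 (W(S) = (S + S)*(2*S*(3 + 8) + S) = (2*S)*(2*S*11 + S) = (2*S)*(22*S + S) = (2*S)*(23*S) = 46*S**2)
(4579 + (11956 + 16629)*(-16841 + 9254)) + W(110) = (4579 + (11956 + 16629)*(-16841 + 9254)) + 46*110**2 = (4579 + 28585*(-7587)) + 46*12100 = (4579 - 216874395) + 556600 = -216869816 + 556600 = -216313216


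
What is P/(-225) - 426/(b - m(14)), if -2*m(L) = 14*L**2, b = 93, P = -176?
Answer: 32398/65925 ≈ 0.49144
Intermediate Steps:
m(L) = -7*L**2
P/(-225) - 426/(b - m(14)) = -176/(-225) - 426/(93 - (-7)*14**2) = -176*(-1/225) - 426/(93 - (-7)*196) = 176/225 - 426/(93 - 1*(-1372)) = 176/225 - 426/(93 + 1372) = 176/225 - 426/1465 = 32398/65925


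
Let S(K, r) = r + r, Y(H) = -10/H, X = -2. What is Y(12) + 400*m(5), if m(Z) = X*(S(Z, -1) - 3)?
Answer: 23995/6 ≈ 3999.2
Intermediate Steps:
S(K, r) = 2*r
m(Z) = 10 (m(Z) = -2*(2*(-1) - 3) = -2*(-2 - 3) = -2*(-5) = 10)
Y(12) + 400*m(5) = -10/12 + 400*10 = -10*1/12 + 4000 = -⅚ + 4000 = 23995/6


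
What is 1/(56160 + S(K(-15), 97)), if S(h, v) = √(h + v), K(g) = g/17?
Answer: 477360/26808536783 - √27778/53617073566 ≈ 1.7803e-5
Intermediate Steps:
K(g) = g/17 (K(g) = g*(1/17) = g/17)
1/(56160 + S(K(-15), 97)) = 1/(56160 + √((1/17)*(-15) + 97)) = 1/(56160 + √(-15/17 + 97)) = 1/(56160 + √(1634/17)) = 1/(56160 + √27778/17)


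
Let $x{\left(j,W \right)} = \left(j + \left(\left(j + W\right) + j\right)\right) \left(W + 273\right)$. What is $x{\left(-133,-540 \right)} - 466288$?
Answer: $-215575$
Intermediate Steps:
$x{\left(j,W \right)} = \left(273 + W\right) \left(W + 3 j\right)$ ($x{\left(j,W \right)} = \left(j + \left(\left(W + j\right) + j\right)\right) \left(273 + W\right) = \left(j + \left(W + 2 j\right)\right) \left(273 + W\right) = \left(W + 3 j\right) \left(273 + W\right) = \left(273 + W\right) \left(W + 3 j\right)$)
$x{\left(-133,-540 \right)} - 466288 = \left(\left(-540\right)^{2} + 273 \left(-540\right) + 819 \left(-133\right) + 3 \left(-540\right) \left(-133\right)\right) - 466288 = \left(291600 - 147420 - 108927 + 215460\right) - 466288 = 250713 - 466288 = -215575$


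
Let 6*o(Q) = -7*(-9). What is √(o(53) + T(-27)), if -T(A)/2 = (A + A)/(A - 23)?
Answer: √834/10 ≈ 2.8879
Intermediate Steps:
o(Q) = 21/2 (o(Q) = (-7*(-9))/6 = (⅙)*63 = 21/2)
T(A) = -4*A/(-23 + A) (T(A) = -2*(A + A)/(A - 23) = -2*2*A/(-23 + A) = -4*A/(-23 + A))
√(o(53) + T(-27)) = √(21/2 - 4*(-27)/(-23 - 27)) = √(21/2 - 4*(-27)/(-50)) = √(21/2 - 4*(-27)*(-1/50)) = √(21/2 - 54/25) = √(417/50) = √834/10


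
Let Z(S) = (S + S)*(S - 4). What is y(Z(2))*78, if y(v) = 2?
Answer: 156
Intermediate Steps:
Z(S) = 2*S*(-4 + S) (Z(S) = (2*S)*(-4 + S) = 2*S*(-4 + S))
y(Z(2))*78 = 2*78 = 156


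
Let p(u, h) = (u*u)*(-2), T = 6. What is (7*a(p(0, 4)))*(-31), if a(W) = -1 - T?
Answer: 1519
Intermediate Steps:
p(u, h) = -2*u² (p(u, h) = u²*(-2) = -2*u²)
a(W) = -7 (a(W) = -1 - 1*6 = -1 - 6 = -7)
(7*a(p(0, 4)))*(-31) = (7*(-7))*(-31) = -49*(-31) = 1519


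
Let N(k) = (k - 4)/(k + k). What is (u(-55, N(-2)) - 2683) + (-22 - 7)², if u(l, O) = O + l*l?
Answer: 2369/2 ≈ 1184.5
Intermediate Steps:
N(k) = (-4 + k)/(2*k) (N(k) = (-4 + k)/((2*k)) = (-4 + k)*(1/(2*k)) = (-4 + k)/(2*k))
u(l, O) = O + l²
(u(-55, N(-2)) - 2683) + (-22 - 7)² = (((½)*(-4 - 2)/(-2) + (-55)²) - 2683) + (-22 - 7)² = (((½)*(-½)*(-6) + 3025) - 2683) + (-29)² = ((3/2 + 3025) - 2683) + 841 = (6053/2 - 2683) + 841 = 687/2 + 841 = 2369/2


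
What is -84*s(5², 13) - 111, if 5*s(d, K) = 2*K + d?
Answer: -4839/5 ≈ -967.80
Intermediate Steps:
s(d, K) = d/5 + 2*K/5 (s(d, K) = (2*K + d)/5 = (d + 2*K)/5 = d/5 + 2*K/5)
-84*s(5², 13) - 111 = -84*((⅕)*5² + (⅖)*13) - 111 = -84*((⅕)*25 + 26/5) - 111 = -84*(5 + 26/5) - 111 = -84*51/5 - 111 = -4284/5 - 111 = -4839/5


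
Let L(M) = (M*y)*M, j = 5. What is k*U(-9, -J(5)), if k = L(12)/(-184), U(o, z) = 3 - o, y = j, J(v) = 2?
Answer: -1080/23 ≈ -46.957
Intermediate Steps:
y = 5
L(M) = 5*M² (L(M) = (M*5)*M = (5*M)*M = 5*M²)
k = -90/23 (k = (5*12²)/(-184) = (5*144)*(-1/184) = 720*(-1/184) = -90/23 ≈ -3.9130)
k*U(-9, -J(5)) = -90*(3 - 1*(-9))/23 = -90*(3 + 9)/23 = -90/23*12 = -1080/23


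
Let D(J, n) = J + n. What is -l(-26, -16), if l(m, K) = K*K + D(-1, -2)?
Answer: -253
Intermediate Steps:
l(m, K) = -3 + K² (l(m, K) = K*K + (-1 - 2) = K² - 3 = -3 + K²)
-l(-26, -16) = -(-3 + (-16)²) = -(-3 + 256) = -1*253 = -253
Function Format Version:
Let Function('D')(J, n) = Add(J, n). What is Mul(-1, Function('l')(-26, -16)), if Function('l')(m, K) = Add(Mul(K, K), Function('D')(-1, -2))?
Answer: -253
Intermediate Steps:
Function('l')(m, K) = Add(-3, Pow(K, 2)) (Function('l')(m, K) = Add(Mul(K, K), Add(-1, -2)) = Add(Pow(K, 2), -3) = Add(-3, Pow(K, 2)))
Mul(-1, Function('l')(-26, -16)) = Mul(-1, Add(-3, Pow(-16, 2))) = Mul(-1, Add(-3, 256)) = Mul(-1, 253) = -253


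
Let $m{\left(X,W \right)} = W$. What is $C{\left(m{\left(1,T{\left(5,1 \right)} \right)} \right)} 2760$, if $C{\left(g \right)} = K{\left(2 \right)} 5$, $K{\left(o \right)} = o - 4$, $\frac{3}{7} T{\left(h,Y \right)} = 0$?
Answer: $-27600$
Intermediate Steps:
$T{\left(h,Y \right)} = 0$ ($T{\left(h,Y \right)} = \frac{7}{3} \cdot 0 = 0$)
$K{\left(o \right)} = -4 + o$
$C{\left(g \right)} = -10$ ($C{\left(g \right)} = \left(-4 + 2\right) 5 = \left(-2\right) 5 = -10$)
$C{\left(m{\left(1,T{\left(5,1 \right)} \right)} \right)} 2760 = \left(-10\right) 2760 = -27600$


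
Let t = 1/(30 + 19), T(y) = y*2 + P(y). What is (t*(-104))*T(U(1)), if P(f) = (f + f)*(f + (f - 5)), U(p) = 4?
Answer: -3328/49 ≈ -67.918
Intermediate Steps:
P(f) = 2*f*(-5 + 2*f) (P(f) = (2*f)*(f + (-5 + f)) = (2*f)*(-5 + 2*f) = 2*f*(-5 + 2*f))
T(y) = 2*y + 2*y*(-5 + 2*y) (T(y) = y*2 + 2*y*(-5 + 2*y) = 2*y + 2*y*(-5 + 2*y))
t = 1/49 ≈ 0.020408
(t*(-104))*T(U(1)) = ((1/49)*(-104))*(4*4*(-2 + 4)) = -416*4*2/49 = -104/49*32 = -3328/49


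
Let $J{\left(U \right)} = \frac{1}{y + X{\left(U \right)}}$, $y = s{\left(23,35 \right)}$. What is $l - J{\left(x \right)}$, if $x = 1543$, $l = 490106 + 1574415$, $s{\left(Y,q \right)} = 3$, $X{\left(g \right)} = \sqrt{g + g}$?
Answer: $\frac{6352531120}{3077} - \frac{\sqrt{3086}}{3077} \approx 2.0645 \cdot 10^{6}$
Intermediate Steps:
$X{\left(g \right)} = \sqrt{2} \sqrt{g}$ ($X{\left(g \right)} = \sqrt{2 g} = \sqrt{2} \sqrt{g}$)
$l = 2064521$
$y = 3$
$J{\left(U \right)} = \frac{1}{3 + \sqrt{2} \sqrt{U}}$
$l - J{\left(x \right)} = 2064521 - \frac{1}{3 + \sqrt{2} \sqrt{1543}} = 2064521 - \frac{1}{3 + \sqrt{3086}}$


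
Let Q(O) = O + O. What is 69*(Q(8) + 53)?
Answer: 4761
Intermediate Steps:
Q(O) = 2*O
69*(Q(8) + 53) = 69*(2*8 + 53) = 69*(16 + 53) = 69*69 = 4761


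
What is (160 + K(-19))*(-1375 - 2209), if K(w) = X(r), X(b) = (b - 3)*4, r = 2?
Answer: -559104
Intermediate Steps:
X(b) = -12 + 4*b (X(b) = (-3 + b)*4 = -12 + 4*b)
K(w) = -4 (K(w) = -12 + 4*2 = -12 + 8 = -4)
(160 + K(-19))*(-1375 - 2209) = (160 - 4)*(-1375 - 2209) = 156*(-3584) = -559104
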